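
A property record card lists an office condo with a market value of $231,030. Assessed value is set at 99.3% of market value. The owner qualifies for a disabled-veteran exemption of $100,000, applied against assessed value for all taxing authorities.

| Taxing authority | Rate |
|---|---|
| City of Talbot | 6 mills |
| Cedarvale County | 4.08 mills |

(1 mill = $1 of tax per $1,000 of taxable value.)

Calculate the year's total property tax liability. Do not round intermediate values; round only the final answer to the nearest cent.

Assessed value = $231,030 × 0.993 = $229,412.79
Taxable value = $229,412.79 − $100,000 = $129,412.79
City of Talbot: $129,412.79 × 0.006 = $776.47674
Cedarvale County: $129,412.79 × 0.00408 = $528.0041832
Total = $776.47674 + $528.0041832 = $1,304.4809232

$1,304.48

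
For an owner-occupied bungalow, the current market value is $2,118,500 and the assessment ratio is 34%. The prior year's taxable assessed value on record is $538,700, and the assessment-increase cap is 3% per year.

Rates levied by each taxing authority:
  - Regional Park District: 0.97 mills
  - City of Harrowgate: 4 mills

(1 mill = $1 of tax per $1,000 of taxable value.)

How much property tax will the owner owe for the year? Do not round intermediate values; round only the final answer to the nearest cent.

Uncapped assessed value = $2,118,500 × 0.34 = $720,290
Cap limit = $538,700 × 1.03 = $554,861
Taxable assessed value = min($720,290, $554,861) = $554,861 (cap binds)
Regional Park District: $554,861 × 0.00097 = $538.21517
City of Harrowgate: $554,861 × 0.004 = $2,219.444
Total = $2,757.65917

$2,757.66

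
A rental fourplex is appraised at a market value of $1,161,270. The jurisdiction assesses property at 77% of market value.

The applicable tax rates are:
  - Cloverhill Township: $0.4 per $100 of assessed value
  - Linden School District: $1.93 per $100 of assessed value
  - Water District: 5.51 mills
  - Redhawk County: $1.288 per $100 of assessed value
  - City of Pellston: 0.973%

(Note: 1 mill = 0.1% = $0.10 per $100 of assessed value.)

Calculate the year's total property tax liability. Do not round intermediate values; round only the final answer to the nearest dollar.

Assessed value = $1,161,270 × 0.77 = $894,177.9
Cloverhill Township: $894,177.9 × 0.004 = $3,576.7116
Linden School District: $894,177.9 × 0.0193 = $17,257.63347
Water District: $894,177.9 × 0.00551 = $4,926.920229
Redhawk County: $894,177.9 × 0.01288 = $11,517.011352
City of Pellston: $894,177.9 × 0.00973 = $8,700.350967
Total = $45,978.627618

$45,979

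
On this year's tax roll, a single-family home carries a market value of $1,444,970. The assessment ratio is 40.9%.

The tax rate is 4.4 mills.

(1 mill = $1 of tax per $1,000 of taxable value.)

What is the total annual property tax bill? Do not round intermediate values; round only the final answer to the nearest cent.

Assessed value = $1,444,970 × 0.409 = $590,992.73
Tax = $590,992.73 × 0.0044 = $2,600.368012

$2,600.37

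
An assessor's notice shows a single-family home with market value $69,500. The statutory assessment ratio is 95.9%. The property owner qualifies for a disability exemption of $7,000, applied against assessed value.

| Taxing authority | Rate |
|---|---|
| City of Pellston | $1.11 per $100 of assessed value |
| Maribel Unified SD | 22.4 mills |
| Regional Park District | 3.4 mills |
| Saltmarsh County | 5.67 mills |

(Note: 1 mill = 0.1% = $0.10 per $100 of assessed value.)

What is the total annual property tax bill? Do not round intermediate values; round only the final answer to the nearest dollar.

Assessed value = $69,500 × 0.959 = $66,650.5
Taxable value = $66,650.5 − $7,000 = $59,650.5
City of Pellston: $59,650.5 × 0.0111 = $662.12055
Maribel Unified SD: $59,650.5 × 0.0224 = $1,336.1712
Regional Park District: $59,650.5 × 0.0034 = $202.8117
Saltmarsh County: $59,650.5 × 0.00567 = $338.218335
Total = $2,539.321785

$2,539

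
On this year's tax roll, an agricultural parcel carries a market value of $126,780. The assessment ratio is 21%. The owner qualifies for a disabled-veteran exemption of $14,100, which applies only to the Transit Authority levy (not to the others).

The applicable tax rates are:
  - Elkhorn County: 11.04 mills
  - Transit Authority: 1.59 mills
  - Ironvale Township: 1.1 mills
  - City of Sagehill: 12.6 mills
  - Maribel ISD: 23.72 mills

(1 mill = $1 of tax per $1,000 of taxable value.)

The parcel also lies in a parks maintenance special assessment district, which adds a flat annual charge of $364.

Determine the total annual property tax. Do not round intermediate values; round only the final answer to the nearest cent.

$1,674.10

Assessed value = $126,780 × 0.21 = $26,623.8
Elkhorn County: $26,623.8 × 0.01104 = $293.926752
Transit Authority: ($26,623.8 − $14,100) × 0.00159 = $12,523.8 × 0.00159 = $19.912842
Ironvale Township: $26,623.8 × 0.0011 = $29.28618
City of Sagehill: $26,623.8 × 0.0126 = $335.45988
Maribel ISD: $26,623.8 × 0.02372 = $631.516536
Levies subtotal = $1,310.10219
Total = $1,310.10219 + $364 = $1,674.10219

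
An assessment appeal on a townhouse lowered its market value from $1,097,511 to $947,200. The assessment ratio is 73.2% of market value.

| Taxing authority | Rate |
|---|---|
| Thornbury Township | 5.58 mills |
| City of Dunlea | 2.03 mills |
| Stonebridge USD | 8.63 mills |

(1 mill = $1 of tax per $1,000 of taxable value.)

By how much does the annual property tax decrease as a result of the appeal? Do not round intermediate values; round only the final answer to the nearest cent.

Old assessed value = $1,097,511 × 0.732 = $803,378.052
New assessed value = $947,200 × 0.732 = $693,350.4
Combined rate = 0.00558 + 0.00203 + 0.00863 = 0.01624
Old tax = $803,378.052 × 0.01624 = $13,046.85956448
New tax = $693,350.4 × 0.01624 = $11,260.010496
Reduction = $13,046.85956448 − $11,260.010496 = $1,786.84906848

$1,786.85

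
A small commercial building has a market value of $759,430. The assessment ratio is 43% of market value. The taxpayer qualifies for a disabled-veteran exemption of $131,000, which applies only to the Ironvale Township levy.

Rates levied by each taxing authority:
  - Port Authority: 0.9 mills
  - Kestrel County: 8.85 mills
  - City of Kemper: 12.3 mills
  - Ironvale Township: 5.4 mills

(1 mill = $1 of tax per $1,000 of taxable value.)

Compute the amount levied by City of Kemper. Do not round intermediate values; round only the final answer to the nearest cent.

$4,016.63

Assessed value = $759,430 × 0.43 = $326,554.9
City of Kemper taxable value = $326,554.9 (exemption does not apply)
City of Kemper levy = $326,554.9 × 0.0123 = $4,016.62527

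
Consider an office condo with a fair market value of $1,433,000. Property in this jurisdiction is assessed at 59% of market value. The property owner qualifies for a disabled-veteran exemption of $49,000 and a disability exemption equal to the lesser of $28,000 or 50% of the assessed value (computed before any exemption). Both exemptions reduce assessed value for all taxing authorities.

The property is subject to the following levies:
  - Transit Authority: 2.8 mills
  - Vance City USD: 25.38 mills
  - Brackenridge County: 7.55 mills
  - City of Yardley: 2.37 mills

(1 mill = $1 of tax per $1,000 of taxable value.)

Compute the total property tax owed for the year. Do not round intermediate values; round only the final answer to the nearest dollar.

$29,279

Assessed value = $1,433,000 × 0.59 = $845,470
Disability exemption = min($28,000, 50% × $845,470) = min($28,000, $422,735) = $28,000 (dollar cap binds)
Taxable value = $845,470 − $49,000 − $28,000 = $768,470
Transit Authority: $768,470 × 0.0028 = $2,151.716
Vance City USD: $768,470 × 0.02538 = $19,503.7686
Brackenridge County: $768,470 × 0.00755 = $5,801.9485
City of Yardley: $768,470 × 0.00237 = $1,821.2739
Total = $29,278.707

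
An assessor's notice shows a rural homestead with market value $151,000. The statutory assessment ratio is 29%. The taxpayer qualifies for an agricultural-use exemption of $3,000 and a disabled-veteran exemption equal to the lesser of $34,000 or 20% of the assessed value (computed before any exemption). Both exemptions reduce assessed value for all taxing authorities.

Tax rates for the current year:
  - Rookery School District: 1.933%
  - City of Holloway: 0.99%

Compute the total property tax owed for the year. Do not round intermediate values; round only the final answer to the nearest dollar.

Assessed value = $151,000 × 0.29 = $43,790
Disabled-veteran exemption = min($34,000, 20% × $43,790) = min($34,000, $8,758) = $8,758 (percentage binds)
Taxable value = $43,790 − $3,000 − $8,758 = $32,032
Rookery School District: $32,032 × 0.01933 = $619.17856
City of Holloway: $32,032 × 0.0099 = $317.1168
Total = $936.29536

$936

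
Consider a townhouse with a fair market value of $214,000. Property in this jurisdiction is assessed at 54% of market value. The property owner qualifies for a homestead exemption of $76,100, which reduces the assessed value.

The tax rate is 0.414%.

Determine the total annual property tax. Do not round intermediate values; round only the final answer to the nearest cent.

Assessed value = $214,000 × 0.54 = $115,560
Taxable value = $115,560 − $76,100 = $39,460
Tax = $39,460 × 0.00414 = $163.3644

$163.36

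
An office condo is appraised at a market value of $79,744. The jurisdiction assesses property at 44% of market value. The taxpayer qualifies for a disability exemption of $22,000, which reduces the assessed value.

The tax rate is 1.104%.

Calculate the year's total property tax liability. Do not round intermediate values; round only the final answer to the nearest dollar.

Assessed value = $79,744 × 0.44 = $35,087.36
Taxable value = $35,087.36 − $22,000 = $13,087.36
Tax = $13,087.36 × 0.01104 = $144.4844544

$144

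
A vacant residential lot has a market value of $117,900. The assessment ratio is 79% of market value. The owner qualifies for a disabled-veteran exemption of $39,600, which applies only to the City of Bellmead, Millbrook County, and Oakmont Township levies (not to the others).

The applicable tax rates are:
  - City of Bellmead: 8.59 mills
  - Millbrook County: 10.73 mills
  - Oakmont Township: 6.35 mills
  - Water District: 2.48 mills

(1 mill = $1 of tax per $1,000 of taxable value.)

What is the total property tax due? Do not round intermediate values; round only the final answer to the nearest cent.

$1,605.39

Assessed value = $117,900 × 0.79 = $93,141
City of Bellmead: ($93,141 − $39,600) × 0.00859 = $53,541 × 0.00859 = $459.91719
Millbrook County: ($93,141 − $39,600) × 0.01073 = $53,541 × 0.01073 = $574.49493
Oakmont Township: ($93,141 − $39,600) × 0.00635 = $53,541 × 0.00635 = $339.98535
Water District: $93,141 × 0.00248 = $230.98968
Total = $1,605.38715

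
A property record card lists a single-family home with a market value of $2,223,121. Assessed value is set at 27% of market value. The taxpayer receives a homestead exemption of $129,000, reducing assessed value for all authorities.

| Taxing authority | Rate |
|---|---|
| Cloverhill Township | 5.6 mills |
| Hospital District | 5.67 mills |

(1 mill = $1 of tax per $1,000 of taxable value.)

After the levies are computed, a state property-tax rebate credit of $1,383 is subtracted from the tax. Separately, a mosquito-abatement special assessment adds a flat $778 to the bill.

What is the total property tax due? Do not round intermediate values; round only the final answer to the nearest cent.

Assessed value = $2,223,121 × 0.27 = $600,242.67
Taxable value = $600,242.67 − $129,000 = $471,242.67
Cloverhill Township: $471,242.67 × 0.0056 = $2,638.958952
Hospital District: $471,242.67 × 0.00567 = $2,671.9459389
Levies subtotal = $5,310.9048909
After credit = $5,310.9048909 − $1,383 = $3,927.9048909
Total = $3,927.9048909 + $778 = $4,705.9048909

$4,705.90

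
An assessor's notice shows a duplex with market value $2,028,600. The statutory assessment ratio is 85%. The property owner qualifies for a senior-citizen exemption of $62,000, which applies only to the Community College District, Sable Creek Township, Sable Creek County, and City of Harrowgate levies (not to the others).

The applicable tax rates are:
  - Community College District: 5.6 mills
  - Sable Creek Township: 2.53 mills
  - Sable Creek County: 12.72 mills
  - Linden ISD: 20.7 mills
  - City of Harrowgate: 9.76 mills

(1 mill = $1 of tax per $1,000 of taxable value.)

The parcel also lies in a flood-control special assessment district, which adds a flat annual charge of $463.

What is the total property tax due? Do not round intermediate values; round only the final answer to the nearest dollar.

Assessed value = $2,028,600 × 0.85 = $1,724,310
Community College District: ($1,724,310 − $62,000) × 0.0056 = $1,662,310 × 0.0056 = $9,308.936
Sable Creek Township: ($1,724,310 − $62,000) × 0.00253 = $1,662,310 × 0.00253 = $4,205.6443
Sable Creek County: ($1,724,310 − $62,000) × 0.01272 = $1,662,310 × 0.01272 = $21,144.5832
Linden ISD: $1,724,310 × 0.0207 = $35,693.217
City of Harrowgate: ($1,724,310 − $62,000) × 0.00976 = $1,662,310 × 0.00976 = $16,224.1456
Levies subtotal = $86,576.5261
Total = $86,576.5261 + $463 = $87,039.5261

$87,040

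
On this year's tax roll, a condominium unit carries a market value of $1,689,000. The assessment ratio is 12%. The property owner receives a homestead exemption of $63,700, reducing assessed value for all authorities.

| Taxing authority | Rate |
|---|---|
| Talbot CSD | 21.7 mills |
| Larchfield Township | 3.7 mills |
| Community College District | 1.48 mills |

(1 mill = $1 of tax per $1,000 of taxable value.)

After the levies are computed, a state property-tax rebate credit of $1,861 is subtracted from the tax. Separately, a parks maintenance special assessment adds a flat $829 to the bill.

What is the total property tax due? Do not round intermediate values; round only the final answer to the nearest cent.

$2,703.78

Assessed value = $1,689,000 × 0.12 = $202,680
Taxable value = $202,680 − $63,700 = $138,980
Talbot CSD: $138,980 × 0.0217 = $3,015.866
Larchfield Township: $138,980 × 0.0037 = $514.226
Community College District: $138,980 × 0.00148 = $205.6904
Levies subtotal = $3,735.7824
After credit = $3,735.7824 − $1,861 = $1,874.7824
Total = $1,874.7824 + $829 = $2,703.7824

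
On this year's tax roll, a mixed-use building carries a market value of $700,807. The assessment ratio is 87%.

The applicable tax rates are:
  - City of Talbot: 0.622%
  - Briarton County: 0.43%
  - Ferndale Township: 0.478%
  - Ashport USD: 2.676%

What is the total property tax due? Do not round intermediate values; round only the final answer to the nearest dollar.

Assessed value = $700,807 × 0.87 = $609,702.09
City of Talbot: $609,702.09 × 0.00622 = $3,792.3469998
Briarton County: $609,702.09 × 0.0043 = $2,621.718987
Ferndale Township: $609,702.09 × 0.00478 = $2,914.3759902
Ashport USD: $609,702.09 × 0.02676 = $16,315.6279284
Total = $3,792.3469998 + $2,621.718987 + $2,914.3759902 + $16,315.6279284 = $25,644.0699054

$25,644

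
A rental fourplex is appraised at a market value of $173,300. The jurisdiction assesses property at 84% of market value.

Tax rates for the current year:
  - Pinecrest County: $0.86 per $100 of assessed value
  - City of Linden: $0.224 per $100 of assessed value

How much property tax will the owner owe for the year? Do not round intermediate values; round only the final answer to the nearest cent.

Assessed value = $173,300 × 0.84 = $145,572
Pinecrest County: $145,572 × 0.0086 = $1,251.9192
City of Linden: $145,572 × 0.00224 = $326.08128
Total = $1,251.9192 + $326.08128 = $1,578.00048

$1,578.00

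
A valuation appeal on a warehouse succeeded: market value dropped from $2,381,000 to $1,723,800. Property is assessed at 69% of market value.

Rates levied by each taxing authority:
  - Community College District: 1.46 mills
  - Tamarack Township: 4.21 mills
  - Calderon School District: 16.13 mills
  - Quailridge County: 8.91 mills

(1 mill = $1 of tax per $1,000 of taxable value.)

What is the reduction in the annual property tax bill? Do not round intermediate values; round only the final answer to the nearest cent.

$13,926.00

Old assessed value = $2,381,000 × 0.69 = $1,642,890
New assessed value = $1,723,800 × 0.69 = $1,189,422
Combined rate = 0.00146 + 0.00421 + 0.01613 + 0.00891 = 0.03071
Old tax = $1,642,890 × 0.03071 = $50,453.1519
New tax = $1,189,422 × 0.03071 = $36,527.14962
Reduction = $50,453.1519 − $36,527.14962 = $13,926.00228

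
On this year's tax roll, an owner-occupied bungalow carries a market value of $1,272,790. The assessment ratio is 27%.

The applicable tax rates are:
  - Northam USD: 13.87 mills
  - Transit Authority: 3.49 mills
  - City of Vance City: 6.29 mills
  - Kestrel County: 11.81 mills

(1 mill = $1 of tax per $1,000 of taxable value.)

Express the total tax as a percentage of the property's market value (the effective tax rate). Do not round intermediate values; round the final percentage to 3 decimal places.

Assessed value = $1,272,790 × 0.27 = $343,653.3
Northam USD: $343,653.3 × 0.01387 = $4,766.471271
Transit Authority: $343,653.3 × 0.00349 = $1,199.350017
City of Vance City: $343,653.3 × 0.00629 = $2,161.579257
Kestrel County: $343,653.3 × 0.01181 = $4,058.545473
Total tax = $12,185.946018
Effective rate = $12,185.946018 ÷ $1,272,790 = 0.957% of market value

0.957%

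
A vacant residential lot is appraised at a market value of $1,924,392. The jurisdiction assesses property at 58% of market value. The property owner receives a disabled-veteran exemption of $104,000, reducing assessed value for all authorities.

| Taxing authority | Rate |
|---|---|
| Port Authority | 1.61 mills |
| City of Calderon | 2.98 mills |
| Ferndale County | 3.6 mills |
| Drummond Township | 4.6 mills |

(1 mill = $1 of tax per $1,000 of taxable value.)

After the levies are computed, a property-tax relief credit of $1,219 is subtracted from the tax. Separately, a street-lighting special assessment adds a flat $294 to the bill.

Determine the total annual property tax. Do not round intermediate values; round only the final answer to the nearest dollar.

$12,020

Assessed value = $1,924,392 × 0.58 = $1,116,147.36
Taxable value = $1,116,147.36 − $104,000 = $1,012,147.36
Port Authority: $1,012,147.36 × 0.00161 = $1,629.5572496
City of Calderon: $1,012,147.36 × 0.00298 = $3,016.1991328
Ferndale County: $1,012,147.36 × 0.0036 = $3,643.730496
Drummond Township: $1,012,147.36 × 0.0046 = $4,655.877856
Levies subtotal = $12,945.3647344
After credit = $12,945.3647344 − $1,219 = $11,726.3647344
Total = $11,726.3647344 + $294 = $12,020.3647344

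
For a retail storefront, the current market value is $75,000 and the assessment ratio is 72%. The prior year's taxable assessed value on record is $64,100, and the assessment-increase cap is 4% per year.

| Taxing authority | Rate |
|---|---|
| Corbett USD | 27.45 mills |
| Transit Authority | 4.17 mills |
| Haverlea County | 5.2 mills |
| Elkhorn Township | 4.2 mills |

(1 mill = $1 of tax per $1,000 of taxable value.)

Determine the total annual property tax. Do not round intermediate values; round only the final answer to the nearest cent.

$2,215.08

Uncapped assessed value = $75,000 × 0.72 = $54,000
Cap limit = $64,100 × 1.04 = $66,664
Taxable assessed value = min($54,000, $66,664) = $54,000 (cap does not bind)
Corbett USD: $54,000 × 0.02745 = $1,482.3
Transit Authority: $54,000 × 0.00417 = $225.18
Haverlea County: $54,000 × 0.0052 = $280.8
Elkhorn Township: $54,000 × 0.0042 = $226.8
Total = $2,215.08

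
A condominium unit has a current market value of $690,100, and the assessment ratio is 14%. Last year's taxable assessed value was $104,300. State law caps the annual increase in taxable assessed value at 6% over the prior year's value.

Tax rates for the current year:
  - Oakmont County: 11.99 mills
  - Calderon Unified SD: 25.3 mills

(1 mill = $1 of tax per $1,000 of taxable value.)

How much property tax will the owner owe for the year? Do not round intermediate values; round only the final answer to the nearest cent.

$3,602.74

Uncapped assessed value = $690,100 × 0.14 = $96,614
Cap limit = $104,300 × 1.06 = $110,558
Taxable assessed value = min($96,614, $110,558) = $96,614 (cap does not bind)
Oakmont County: $96,614 × 0.01199 = $1,158.40186
Calderon Unified SD: $96,614 × 0.0253 = $2,444.3342
Total = $3,602.73606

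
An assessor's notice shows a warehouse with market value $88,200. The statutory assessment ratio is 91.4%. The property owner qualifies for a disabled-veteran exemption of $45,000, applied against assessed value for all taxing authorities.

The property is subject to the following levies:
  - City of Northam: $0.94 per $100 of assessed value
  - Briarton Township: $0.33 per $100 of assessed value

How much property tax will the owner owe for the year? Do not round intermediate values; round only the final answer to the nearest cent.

Assessed value = $88,200 × 0.914 = $80,614.8
Taxable value = $80,614.8 − $45,000 = $35,614.8
City of Northam: $35,614.8 × 0.0094 = $334.77912
Briarton Township: $35,614.8 × 0.0033 = $117.52884
Total = $334.77912 + $117.52884 = $452.30796

$452.31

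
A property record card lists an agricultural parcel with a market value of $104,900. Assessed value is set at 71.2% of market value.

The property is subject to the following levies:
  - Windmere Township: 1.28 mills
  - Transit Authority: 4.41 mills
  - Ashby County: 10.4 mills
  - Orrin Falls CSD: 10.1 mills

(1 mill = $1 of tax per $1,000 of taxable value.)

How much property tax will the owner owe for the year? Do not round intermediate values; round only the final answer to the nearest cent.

$1,956.10

Assessed value = $104,900 × 0.712 = $74,688.8
Windmere Township: $74,688.8 × 0.00128 = $95.601664
Transit Authority: $74,688.8 × 0.00441 = $329.377608
Ashby County: $74,688.8 × 0.0104 = $776.76352
Orrin Falls CSD: $74,688.8 × 0.0101 = $754.35688
Total = $95.601664 + $329.377608 + $776.76352 + $754.35688 = $1,956.099672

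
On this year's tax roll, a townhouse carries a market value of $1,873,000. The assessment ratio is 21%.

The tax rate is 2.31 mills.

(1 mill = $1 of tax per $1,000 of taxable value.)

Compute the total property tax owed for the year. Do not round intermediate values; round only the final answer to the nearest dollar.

$909

Assessed value = $1,873,000 × 0.21 = $393,330
Tax = $393,330 × 0.00231 = $908.5923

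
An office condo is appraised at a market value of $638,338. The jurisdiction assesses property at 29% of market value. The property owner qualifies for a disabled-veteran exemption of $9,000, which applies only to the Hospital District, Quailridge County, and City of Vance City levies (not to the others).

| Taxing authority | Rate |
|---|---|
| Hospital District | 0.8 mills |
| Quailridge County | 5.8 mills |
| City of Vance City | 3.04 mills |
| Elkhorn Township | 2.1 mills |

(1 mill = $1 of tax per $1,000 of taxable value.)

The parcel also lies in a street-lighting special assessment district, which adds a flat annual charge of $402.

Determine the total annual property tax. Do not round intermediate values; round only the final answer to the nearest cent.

$2,488.53

Assessed value = $638,338 × 0.29 = $185,118.02
Hospital District: ($185,118.02 − $9,000) × 0.0008 = $176,118.02 × 0.0008 = $140.894416
Quailridge County: ($185,118.02 − $9,000) × 0.0058 = $176,118.02 × 0.0058 = $1,021.484516
City of Vance City: ($185,118.02 − $9,000) × 0.00304 = $176,118.02 × 0.00304 = $535.3987808
Elkhorn Township: $185,118.02 × 0.0021 = $388.747842
Levies subtotal = $2,086.5255548
Total = $2,086.5255548 + $402 = $2,488.5255548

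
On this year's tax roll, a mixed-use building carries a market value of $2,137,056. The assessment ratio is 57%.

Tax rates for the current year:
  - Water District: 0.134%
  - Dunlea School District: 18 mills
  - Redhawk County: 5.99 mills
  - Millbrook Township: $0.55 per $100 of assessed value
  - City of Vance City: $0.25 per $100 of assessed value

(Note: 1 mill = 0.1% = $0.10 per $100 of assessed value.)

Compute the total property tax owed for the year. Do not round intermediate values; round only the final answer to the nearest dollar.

$40,600

Assessed value = $2,137,056 × 0.57 = $1,218,121.92
Water District: $1,218,121.92 × 0.00134 = $1,632.2833728
Dunlea School District: $1,218,121.92 × 0.018 = $21,926.19456
Redhawk County: $1,218,121.92 × 0.00599 = $7,296.5503008
Millbrook Township: $1,218,121.92 × 0.0055 = $6,699.67056
City of Vance City: $1,218,121.92 × 0.0025 = $3,045.3048
Total = $40,600.0035936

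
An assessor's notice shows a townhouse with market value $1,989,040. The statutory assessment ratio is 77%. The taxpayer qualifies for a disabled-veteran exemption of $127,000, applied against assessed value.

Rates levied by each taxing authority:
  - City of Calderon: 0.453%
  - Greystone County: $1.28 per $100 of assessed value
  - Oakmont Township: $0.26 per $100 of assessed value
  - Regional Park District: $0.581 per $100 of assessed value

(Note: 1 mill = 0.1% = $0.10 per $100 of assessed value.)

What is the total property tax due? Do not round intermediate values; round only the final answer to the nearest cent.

$36,153.39

Assessed value = $1,989,040 × 0.77 = $1,531,560.8
Taxable value = $1,531,560.8 − $127,000 = $1,404,560.8
City of Calderon: $1,404,560.8 × 0.00453 = $6,362.660424
Greystone County: $1,404,560.8 × 0.0128 = $17,978.37824
Oakmont Township: $1,404,560.8 × 0.0026 = $3,651.85808
Regional Park District: $1,404,560.8 × 0.00581 = $8,160.498248
Total = $36,153.394992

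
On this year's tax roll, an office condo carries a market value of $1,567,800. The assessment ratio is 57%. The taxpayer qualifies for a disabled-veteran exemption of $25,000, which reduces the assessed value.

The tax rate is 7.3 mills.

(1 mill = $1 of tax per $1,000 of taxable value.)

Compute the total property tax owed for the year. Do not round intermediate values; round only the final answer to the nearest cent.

$6,341.12

Assessed value = $1,567,800 × 0.57 = $893,646
Taxable value = $893,646 − $25,000 = $868,646
Tax = $868,646 × 0.0073 = $6,341.1158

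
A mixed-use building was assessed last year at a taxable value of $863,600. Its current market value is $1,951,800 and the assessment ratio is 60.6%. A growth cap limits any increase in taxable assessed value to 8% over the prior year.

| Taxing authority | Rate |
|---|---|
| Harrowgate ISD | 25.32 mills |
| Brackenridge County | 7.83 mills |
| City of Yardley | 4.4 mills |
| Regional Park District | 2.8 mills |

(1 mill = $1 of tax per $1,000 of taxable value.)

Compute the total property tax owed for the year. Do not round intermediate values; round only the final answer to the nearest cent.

$37,633.96

Uncapped assessed value = $1,951,800 × 0.606 = $1,182,790.8
Cap limit = $863,600 × 1.08 = $932,688
Taxable assessed value = min($1,182,790.8, $932,688) = $932,688 (cap binds)
Harrowgate ISD: $932,688 × 0.02532 = $23,615.66016
Brackenridge County: $932,688 × 0.00783 = $7,302.94704
City of Yardley: $932,688 × 0.0044 = $4,103.8272
Regional Park District: $932,688 × 0.0028 = $2,611.5264
Total = $37,633.9608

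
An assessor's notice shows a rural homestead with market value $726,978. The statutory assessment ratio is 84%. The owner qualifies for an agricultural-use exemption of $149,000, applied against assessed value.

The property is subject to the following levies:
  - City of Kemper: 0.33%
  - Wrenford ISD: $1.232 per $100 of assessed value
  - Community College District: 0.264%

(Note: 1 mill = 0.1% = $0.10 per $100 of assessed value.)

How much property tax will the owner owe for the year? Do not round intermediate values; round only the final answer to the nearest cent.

Assessed value = $726,978 × 0.84 = $610,661.52
Taxable value = $610,661.52 − $149,000 = $461,661.52
City of Kemper: $461,661.52 × 0.0033 = $1,523.483016
Wrenford ISD: $461,661.52 × 0.01232 = $5,687.6699264
Community College District: $461,661.52 × 0.00264 = $1,218.7864128
Total = $8,429.9393552

$8,429.94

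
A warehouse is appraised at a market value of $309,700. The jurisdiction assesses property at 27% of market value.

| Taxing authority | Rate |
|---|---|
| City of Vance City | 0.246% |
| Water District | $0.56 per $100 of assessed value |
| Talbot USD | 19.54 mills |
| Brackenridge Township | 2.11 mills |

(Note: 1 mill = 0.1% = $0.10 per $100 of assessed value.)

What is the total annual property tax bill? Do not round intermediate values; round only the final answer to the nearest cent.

$2,484.32

Assessed value = $309,700 × 0.27 = $83,619
City of Vance City: $83,619 × 0.00246 = $205.70274
Water District: $83,619 × 0.0056 = $468.2664
Talbot USD: $83,619 × 0.01954 = $1,633.91526
Brackenridge Township: $83,619 × 0.00211 = $176.43609
Total = $2,484.32049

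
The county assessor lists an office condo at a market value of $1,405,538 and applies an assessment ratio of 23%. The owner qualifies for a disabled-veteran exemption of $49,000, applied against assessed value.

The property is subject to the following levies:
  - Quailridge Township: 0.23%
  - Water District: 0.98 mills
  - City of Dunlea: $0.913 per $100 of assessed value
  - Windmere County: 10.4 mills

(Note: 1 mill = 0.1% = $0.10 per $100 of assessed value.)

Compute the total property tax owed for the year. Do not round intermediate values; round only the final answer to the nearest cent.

$6,256.18

Assessed value = $1,405,538 × 0.23 = $323,273.74
Taxable value = $323,273.74 − $49,000 = $274,273.74
Quailridge Township: $274,273.74 × 0.0023 = $630.829602
Water District: $274,273.74 × 0.00098 = $268.7882652
City of Dunlea: $274,273.74 × 0.00913 = $2,504.1192462
Windmere County: $274,273.74 × 0.0104 = $2,852.446896
Total = $6,256.1840094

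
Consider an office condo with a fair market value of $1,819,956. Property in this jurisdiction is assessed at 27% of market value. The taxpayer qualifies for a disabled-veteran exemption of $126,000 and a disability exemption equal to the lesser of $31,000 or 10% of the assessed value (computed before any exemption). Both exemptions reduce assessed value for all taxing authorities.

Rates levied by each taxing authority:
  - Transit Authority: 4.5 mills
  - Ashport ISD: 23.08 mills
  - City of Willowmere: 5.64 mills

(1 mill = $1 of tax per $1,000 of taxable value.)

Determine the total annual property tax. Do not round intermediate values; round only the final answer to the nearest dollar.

Assessed value = $1,819,956 × 0.27 = $491,388.12
Disability exemption = min($31,000, 10% × $491,388.12) = min($31,000, $49,138.812) = $31,000 (dollar cap binds)
Taxable value = $491,388.12 − $126,000 − $31,000 = $334,388.12
Transit Authority: $334,388.12 × 0.0045 = $1,504.74654
Ashport ISD: $334,388.12 × 0.02308 = $7,717.6778096
City of Willowmere: $334,388.12 × 0.00564 = $1,885.9489968
Total = $11,108.3733464

$11,108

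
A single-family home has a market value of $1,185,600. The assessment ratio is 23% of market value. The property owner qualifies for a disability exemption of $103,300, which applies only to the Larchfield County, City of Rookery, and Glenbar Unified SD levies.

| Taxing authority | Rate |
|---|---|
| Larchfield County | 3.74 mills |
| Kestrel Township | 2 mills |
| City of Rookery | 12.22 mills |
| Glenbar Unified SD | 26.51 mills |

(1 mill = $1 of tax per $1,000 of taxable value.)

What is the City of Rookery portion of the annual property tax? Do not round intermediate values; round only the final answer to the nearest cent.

Assessed value = $1,185,600 × 0.23 = $272,688
City of Rookery taxable value = $272,688 − $103,300 = $169,388
City of Rookery levy = $169,388 × 0.01222 = $2,069.92136

$2,069.92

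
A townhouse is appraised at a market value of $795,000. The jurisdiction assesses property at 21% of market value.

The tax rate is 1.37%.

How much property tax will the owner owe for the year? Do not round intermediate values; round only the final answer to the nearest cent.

Assessed value = $795,000 × 0.21 = $166,950
Tax = $166,950 × 0.0137 = $2,287.215

$2,287.22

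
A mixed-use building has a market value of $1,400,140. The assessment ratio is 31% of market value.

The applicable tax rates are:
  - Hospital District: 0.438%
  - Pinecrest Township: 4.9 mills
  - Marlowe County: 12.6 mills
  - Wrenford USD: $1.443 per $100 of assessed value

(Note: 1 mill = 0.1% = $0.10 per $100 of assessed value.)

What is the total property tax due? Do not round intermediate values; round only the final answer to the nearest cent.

$15,760.12

Assessed value = $1,400,140 × 0.31 = $434,043.4
Hospital District: $434,043.4 × 0.00438 = $1,901.110092
Pinecrest Township: $434,043.4 × 0.0049 = $2,126.81266
Marlowe County: $434,043.4 × 0.0126 = $5,468.94684
Wrenford USD: $434,043.4 × 0.01443 = $6,263.246262
Total = $15,760.115854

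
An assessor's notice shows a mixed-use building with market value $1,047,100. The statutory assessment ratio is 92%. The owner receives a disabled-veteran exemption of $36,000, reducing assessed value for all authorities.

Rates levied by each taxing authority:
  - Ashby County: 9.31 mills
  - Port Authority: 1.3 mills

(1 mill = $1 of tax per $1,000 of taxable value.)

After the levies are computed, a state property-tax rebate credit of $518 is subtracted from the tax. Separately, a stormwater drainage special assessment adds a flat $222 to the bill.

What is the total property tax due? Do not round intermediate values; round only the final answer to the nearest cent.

$9,542.99

Assessed value = $1,047,100 × 0.92 = $963,332
Taxable value = $963,332 − $36,000 = $927,332
Ashby County: $927,332 × 0.00931 = $8,633.46092
Port Authority: $927,332 × 0.0013 = $1,205.5316
Levies subtotal = $9,838.99252
After credit = $9,838.99252 − $518 = $9,320.99252
Total = $9,320.99252 + $222 = $9,542.99252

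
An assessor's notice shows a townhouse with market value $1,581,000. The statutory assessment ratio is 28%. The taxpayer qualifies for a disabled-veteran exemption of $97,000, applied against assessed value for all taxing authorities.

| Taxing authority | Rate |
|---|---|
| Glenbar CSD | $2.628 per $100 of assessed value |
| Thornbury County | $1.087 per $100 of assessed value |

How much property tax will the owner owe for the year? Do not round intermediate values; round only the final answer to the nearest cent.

Assessed value = $1,581,000 × 0.28 = $442,680
Taxable value = $442,680 − $97,000 = $345,680
Glenbar CSD: $345,680 × 0.02628 = $9,084.4704
Thornbury County: $345,680 × 0.01087 = $3,757.5416
Total = $9,084.4704 + $3,757.5416 = $12,842.012

$12,842.01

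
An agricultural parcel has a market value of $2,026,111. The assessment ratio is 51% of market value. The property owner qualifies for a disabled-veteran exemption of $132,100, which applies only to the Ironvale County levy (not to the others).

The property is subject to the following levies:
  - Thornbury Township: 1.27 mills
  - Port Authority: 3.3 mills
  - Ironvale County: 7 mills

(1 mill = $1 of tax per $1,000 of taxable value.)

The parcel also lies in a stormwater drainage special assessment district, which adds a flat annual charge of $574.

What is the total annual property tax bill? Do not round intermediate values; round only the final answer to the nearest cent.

Assessed value = $2,026,111 × 0.51 = $1,033,316.61
Thornbury Township: $1,033,316.61 × 0.00127 = $1,312.3120947
Port Authority: $1,033,316.61 × 0.0033 = $3,409.944813
Ironvale County: ($1,033,316.61 − $132,100) × 0.007 = $901,216.61 × 0.007 = $6,308.51627
Levies subtotal = $11,030.7731777
Total = $11,030.7731777 + $574 = $11,604.7731777

$11,604.77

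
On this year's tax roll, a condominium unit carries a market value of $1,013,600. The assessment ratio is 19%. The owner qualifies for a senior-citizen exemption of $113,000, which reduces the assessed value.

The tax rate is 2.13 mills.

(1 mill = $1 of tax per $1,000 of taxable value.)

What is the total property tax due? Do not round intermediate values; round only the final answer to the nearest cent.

Assessed value = $1,013,600 × 0.19 = $192,584
Taxable value = $192,584 − $113,000 = $79,584
Tax = $79,584 × 0.00213 = $169.51392

$169.51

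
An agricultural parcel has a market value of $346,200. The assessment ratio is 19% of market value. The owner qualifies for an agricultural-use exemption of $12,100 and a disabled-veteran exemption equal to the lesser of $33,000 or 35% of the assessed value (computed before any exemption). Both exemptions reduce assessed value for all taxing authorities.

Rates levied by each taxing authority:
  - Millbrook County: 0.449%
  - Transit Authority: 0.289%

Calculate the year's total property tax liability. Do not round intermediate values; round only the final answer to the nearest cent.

Assessed value = $346,200 × 0.19 = $65,778
Disabled-veteran exemption = min($33,000, 35% × $65,778) = min($33,000, $23,022.3) = $23,022.3 (percentage binds)
Taxable value = $65,778 − $12,100 − $23,022.3 = $30,655.7
Millbrook County: $30,655.7 × 0.00449 = $137.644093
Transit Authority: $30,655.7 × 0.00289 = $88.594973
Total = $226.239066

$226.24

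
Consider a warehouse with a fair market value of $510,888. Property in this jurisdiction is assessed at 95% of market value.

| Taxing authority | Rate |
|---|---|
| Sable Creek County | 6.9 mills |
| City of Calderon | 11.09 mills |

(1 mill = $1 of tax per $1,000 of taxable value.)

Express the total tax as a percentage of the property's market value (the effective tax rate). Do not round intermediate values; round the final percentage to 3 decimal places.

1.709%

Assessed value = $510,888 × 0.95 = $485,343.6
Sable Creek County: $485,343.6 × 0.0069 = $3,348.87084
City of Calderon: $485,343.6 × 0.01109 = $5,382.460524
Total tax = $8,731.331364
Effective rate = $8,731.331364 ÷ $510,888 = 1.709% of market value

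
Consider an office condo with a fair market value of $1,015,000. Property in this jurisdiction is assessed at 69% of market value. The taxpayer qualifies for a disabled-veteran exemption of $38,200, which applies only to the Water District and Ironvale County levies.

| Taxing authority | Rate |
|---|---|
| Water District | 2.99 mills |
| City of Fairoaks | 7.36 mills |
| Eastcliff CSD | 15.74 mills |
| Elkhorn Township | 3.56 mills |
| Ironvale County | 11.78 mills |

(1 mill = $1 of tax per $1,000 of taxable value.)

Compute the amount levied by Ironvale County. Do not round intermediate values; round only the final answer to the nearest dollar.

$7,800

Assessed value = $1,015,000 × 0.69 = $700,350
Ironvale County taxable value = $700,350 − $38,200 = $662,150
Ironvale County levy = $662,150 × 0.01178 = $7,800.127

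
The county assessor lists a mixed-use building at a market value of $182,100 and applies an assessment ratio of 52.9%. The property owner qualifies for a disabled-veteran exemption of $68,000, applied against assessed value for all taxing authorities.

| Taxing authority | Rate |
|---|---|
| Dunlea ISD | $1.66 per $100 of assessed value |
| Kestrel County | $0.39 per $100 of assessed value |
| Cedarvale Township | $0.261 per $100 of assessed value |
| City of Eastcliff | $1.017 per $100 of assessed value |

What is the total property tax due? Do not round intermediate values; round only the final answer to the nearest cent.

Assessed value = $182,100 × 0.529 = $96,330.9
Taxable value = $96,330.9 − $68,000 = $28,330.9
Dunlea ISD: $28,330.9 × 0.0166 = $470.29294
Kestrel County: $28,330.9 × 0.0039 = $110.49051
Cedarvale Township: $28,330.9 × 0.00261 = $73.943649
City of Eastcliff: $28,330.9 × 0.01017 = $288.125253
Total = $470.29294 + $110.49051 + $73.943649 + $288.125253 = $942.852352

$942.85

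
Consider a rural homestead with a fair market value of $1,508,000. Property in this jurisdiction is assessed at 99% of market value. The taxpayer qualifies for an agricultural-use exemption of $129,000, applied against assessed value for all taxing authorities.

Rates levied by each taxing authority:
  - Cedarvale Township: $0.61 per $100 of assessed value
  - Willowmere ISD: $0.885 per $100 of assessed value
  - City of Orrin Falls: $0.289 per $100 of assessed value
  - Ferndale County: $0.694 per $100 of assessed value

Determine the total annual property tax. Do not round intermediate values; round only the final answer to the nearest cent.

$33,797.94

Assessed value = $1,508,000 × 0.99 = $1,492,920
Taxable value = $1,492,920 − $129,000 = $1,363,920
Cedarvale Township: $1,363,920 × 0.0061 = $8,319.912
Willowmere ISD: $1,363,920 × 0.00885 = $12,070.692
City of Orrin Falls: $1,363,920 × 0.00289 = $3,941.7288
Ferndale County: $1,363,920 × 0.00694 = $9,465.6048
Total = $8,319.912 + $12,070.692 + $3,941.7288 + $9,465.6048 = $33,797.9376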